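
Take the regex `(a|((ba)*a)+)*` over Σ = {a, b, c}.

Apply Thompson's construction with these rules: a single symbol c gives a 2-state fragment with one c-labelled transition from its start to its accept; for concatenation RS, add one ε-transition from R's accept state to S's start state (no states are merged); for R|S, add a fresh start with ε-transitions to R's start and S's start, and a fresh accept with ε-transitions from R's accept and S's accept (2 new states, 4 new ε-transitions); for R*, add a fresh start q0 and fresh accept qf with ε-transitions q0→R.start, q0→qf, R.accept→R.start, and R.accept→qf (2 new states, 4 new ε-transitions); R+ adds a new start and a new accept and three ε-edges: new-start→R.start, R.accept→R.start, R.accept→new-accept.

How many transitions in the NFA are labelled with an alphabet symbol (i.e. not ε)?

4

Per subexpression:
Each of the 4 symbol leaves contributes exactly 1 symbol transition.
  ba → 2 symbol transitions
  (ba)* → 2 symbol transitions
  (ba)*a → 3 symbol transitions
  ((ba)*a)+ → 3 symbol transitions
  a|((ba)*a)+ → 4 symbol transitions
  (a|((ba)*a)+)* → 4 symbol transitions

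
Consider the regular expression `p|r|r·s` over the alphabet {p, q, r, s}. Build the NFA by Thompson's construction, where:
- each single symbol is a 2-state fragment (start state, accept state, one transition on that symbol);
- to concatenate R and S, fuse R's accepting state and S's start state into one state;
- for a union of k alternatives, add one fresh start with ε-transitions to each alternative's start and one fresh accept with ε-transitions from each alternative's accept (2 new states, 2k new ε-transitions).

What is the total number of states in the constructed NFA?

9

Building bottom-up:
Each of the 4 symbol leaves contributes a 2-state fragment.
  r·s — 3 states
  p|r|r·s — 9 states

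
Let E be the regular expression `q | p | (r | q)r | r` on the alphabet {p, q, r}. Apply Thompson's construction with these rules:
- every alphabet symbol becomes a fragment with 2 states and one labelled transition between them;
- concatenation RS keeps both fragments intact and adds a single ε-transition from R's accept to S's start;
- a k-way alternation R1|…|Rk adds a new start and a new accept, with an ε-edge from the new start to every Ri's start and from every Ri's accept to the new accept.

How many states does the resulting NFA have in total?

16

Per subexpression:
Each of the 6 symbol leaves contributes a 2-state fragment.
  r | q → 6 states
  (r | q)r → 8 states
  q | p | (r | q)r | r → 16 states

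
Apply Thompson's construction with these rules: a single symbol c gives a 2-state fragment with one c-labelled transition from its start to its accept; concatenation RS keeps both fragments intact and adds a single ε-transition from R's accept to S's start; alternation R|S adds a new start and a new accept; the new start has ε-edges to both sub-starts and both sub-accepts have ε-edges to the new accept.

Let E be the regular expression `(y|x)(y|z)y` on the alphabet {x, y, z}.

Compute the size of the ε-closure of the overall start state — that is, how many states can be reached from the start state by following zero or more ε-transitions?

3

Compute the ε-closure size of each fragment's start state recursively; a symbol fragment's start has no outgoing ε-edge, so its closure is just itself (size 1).
  y|x — |closure| = 1 + 1 + 1 = 3 (the new accept is not ε-reachable since no branch accepts ε)
  y|z — |closure| = 1 + 1 + 1 = 3 (the new accept is not ε-reachable since no branch accepts ε)
  (y|x)(y|z)y — same as the first factor's closure: |closure| = 3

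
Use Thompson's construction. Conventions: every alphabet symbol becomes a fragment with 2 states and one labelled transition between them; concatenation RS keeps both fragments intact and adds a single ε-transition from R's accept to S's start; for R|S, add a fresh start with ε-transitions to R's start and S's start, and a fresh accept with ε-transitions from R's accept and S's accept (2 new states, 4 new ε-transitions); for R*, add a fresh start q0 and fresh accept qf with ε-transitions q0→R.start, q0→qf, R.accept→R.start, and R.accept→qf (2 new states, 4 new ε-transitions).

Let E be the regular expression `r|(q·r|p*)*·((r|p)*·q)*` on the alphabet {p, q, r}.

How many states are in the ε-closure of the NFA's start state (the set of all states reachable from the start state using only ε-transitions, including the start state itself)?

Compute the ε-closure size of each fragment's start state recursively; a symbol fragment's start has no outgoing ε-edge, so its closure is just itself (size 1).
  q·r : C equals the left operand's closure size = 1 (its accept is not ε-reachable, so the closure stops there)
  p* : the star's fresh start ε-reaches both the body's start and the fresh accept: C = 2 + 1 = 3
  q·r|p* : new start ε-reaches every alternative's start; at least one alternative accepts ε, so the union's new accept is reached too: C = 1 + 1 + 3 + 1 = 6
  (q·r|p*)* : the star's fresh start ε-reaches both the body's start and the fresh accept: C = 2 + 6 = 8
  r|p : new start ε-reaches every alternative's start; none of them accept ε, so the new accept is not reached: C = 1 + 1 + 1 = 3
  (r|p)* : new start has ε-edges to the inner start and to the new accept, so C = 2 + 3 = 5
  (r|p)*·q : C = 5 + 1 = 6 (closure spills across the concat boundary because the left factor accepts ε)
  ((r|p)*·q)* : the star's fresh start ε-reaches both the body's start and the fresh accept: C = 2 + 6 = 8
  (q·r|p*)*·((r|p)*·q)* : the left operand accepts ε, so the closure extends into the next operand (via the concat ε-link); C = 8 + 8 = 16
  r|(q·r|p*)*·((r|p)*·q)* : C = 1 (new start) + (1 + 16) + 1 (new accept, since some branch ε-reaches its own accept) = 19

19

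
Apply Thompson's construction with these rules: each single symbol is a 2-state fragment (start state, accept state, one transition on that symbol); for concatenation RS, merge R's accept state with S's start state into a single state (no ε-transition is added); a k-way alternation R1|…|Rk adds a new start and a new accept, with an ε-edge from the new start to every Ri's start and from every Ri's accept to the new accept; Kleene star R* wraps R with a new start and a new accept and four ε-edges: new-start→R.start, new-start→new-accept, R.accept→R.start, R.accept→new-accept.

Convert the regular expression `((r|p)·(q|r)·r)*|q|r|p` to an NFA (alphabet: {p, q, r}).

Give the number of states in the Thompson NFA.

22

Bottom-up over the parse tree:
Each of the 8 symbol leaves contributes a 2-state fragment.
  r|p → 6 states
  q|r → 6 states
  (r|p)·(q|r)·r → 12 states
  ((r|p)·(q|r)·r)* → 14 states
  ((r|p)·(q|r)·r)*|q|r|p → 22 states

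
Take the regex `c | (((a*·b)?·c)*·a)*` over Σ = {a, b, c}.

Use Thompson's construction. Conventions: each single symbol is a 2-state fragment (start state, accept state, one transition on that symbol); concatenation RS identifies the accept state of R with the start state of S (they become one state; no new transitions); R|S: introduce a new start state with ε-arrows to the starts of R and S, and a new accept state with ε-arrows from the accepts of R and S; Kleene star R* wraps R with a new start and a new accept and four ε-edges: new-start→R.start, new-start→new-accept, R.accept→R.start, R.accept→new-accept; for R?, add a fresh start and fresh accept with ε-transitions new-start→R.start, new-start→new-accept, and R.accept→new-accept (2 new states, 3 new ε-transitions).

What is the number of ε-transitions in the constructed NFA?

Bottom-up over the parse tree:
Each of the 5 symbol leaves contributes 0 ε-transitions.
  a* — 4 ε-transitions
  a*·b — 4 ε-transitions
  (a*·b)? — 7 ε-transitions
  (a*·b)?·c — 7 ε-transitions
  ((a*·b)?·c)* — 11 ε-transitions
  ((a*·b)?·c)*·a — 11 ε-transitions
  (((a*·b)?·c)*·a)* — 15 ε-transitions
  c | (((a*·b)?·c)*·a)* — 19 ε-transitions

19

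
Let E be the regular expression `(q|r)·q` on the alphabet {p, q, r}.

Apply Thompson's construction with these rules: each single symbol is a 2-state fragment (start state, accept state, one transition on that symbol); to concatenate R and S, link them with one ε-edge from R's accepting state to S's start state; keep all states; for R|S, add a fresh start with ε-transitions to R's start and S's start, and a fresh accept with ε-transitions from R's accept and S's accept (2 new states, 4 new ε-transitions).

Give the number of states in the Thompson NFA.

8

Per subexpression:
Each of the 3 symbol leaves contributes a 2-state fragment.
  q|r → 6 states
  (q|r)·q → 8 states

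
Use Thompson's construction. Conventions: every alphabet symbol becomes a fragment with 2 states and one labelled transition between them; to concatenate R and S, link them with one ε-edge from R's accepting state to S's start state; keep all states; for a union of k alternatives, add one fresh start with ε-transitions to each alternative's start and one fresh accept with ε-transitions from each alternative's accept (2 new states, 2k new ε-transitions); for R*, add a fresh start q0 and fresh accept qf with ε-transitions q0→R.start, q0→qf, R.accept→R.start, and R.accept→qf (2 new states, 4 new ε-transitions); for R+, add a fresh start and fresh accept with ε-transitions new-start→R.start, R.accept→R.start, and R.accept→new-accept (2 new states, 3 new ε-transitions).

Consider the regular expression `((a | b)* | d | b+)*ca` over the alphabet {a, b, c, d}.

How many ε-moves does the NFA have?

By structural recursion:
Each of the 6 symbol leaves contributes 0 ε-transitions.
  a | b : 4 ε-transitions
  (a | b)* : 8 ε-transitions
  b+ : 3 ε-transitions
  (a | b)* | d | b+ : 17 ε-transitions
  ((a | b)* | d | b+)* : 21 ε-transitions
  ((a | b)* | d | b+)*ca : 23 ε-transitions

23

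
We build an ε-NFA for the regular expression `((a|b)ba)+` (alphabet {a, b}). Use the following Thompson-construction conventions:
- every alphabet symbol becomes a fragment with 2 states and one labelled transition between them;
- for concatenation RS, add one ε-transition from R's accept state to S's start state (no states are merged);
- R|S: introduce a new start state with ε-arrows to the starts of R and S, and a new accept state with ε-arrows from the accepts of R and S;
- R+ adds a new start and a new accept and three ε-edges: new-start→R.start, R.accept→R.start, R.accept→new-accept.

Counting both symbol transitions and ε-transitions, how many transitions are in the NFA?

13

By structural recursion:
Each of the 4 symbol leaves contributes 1 transition (1 symbol, 0 ε).
  a|b : 6 transitions (2 symbol, 4 ε)
  (a|b)ba : 10 transitions (4 symbol, 6 ε)
  ((a|b)ba)+ : 13 transitions (4 symbol, 9 ε)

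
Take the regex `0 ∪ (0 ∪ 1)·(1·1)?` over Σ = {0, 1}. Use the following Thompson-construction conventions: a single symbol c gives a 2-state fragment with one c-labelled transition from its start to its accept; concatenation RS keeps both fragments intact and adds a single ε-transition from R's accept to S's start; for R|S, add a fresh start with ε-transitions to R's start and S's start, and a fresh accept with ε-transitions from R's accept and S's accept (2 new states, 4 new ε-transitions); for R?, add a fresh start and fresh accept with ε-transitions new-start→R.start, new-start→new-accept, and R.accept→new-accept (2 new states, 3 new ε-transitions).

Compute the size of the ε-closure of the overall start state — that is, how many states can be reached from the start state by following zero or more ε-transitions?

5

Work bottom-up. For each fragment F, track |ε-closure(F.start)| and whether F's accept lies in that closure (i.e. whether F accepts ε). A single-symbol fragment has closure size 1 and does not accept ε.
  0 ∪ 1 → new start ε-reaches every alternative's start; none of them accept ε, so the new accept is not reached: |closure| = 1 + 1 + 1 = 3
  1·1 → |closure| equals the left operand's closure size = 1 (its accept is not ε-reachable, so the closure stops there)
  (1·1)? → |closure| = 1 (new start) + 1 (body) + 1 (new accept, via ε) = 3
  (0 ∪ 1)·(1·1)? → same as the first factor's closure: |closure| = 3
  0 ∪ (0 ∪ 1)·(1·1)? → |closure| = 1 + 1 + 3 = 5 (the new accept is not ε-reachable since no branch accepts ε)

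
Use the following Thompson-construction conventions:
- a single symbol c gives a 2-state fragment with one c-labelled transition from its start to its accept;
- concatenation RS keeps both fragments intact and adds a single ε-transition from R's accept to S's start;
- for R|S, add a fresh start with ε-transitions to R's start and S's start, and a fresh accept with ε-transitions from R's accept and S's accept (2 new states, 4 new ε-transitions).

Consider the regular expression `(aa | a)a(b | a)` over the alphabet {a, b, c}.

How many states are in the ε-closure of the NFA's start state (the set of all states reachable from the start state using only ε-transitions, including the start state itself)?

Let C(F) = |ε-closure(F.start)| within fragment F, and note whether F accepts ε. Symbol fragments have C = 1 and do not accept ε. Then:
  aa — C equals the left operand's closure size = 1 (its accept is not ε-reachable, so the closure stops there)
  aa | a — C = 1 + 1 + 1 = 3 (the new accept is not ε-reachable since no branch accepts ε)
  b | a — new start ε-reaches every alternative's start; none of them accept ε, so the new accept is not reached: C = 1 + 1 + 1 = 3
  (aa | a)a(b | a) — same as the first factor's closure: C = 3

3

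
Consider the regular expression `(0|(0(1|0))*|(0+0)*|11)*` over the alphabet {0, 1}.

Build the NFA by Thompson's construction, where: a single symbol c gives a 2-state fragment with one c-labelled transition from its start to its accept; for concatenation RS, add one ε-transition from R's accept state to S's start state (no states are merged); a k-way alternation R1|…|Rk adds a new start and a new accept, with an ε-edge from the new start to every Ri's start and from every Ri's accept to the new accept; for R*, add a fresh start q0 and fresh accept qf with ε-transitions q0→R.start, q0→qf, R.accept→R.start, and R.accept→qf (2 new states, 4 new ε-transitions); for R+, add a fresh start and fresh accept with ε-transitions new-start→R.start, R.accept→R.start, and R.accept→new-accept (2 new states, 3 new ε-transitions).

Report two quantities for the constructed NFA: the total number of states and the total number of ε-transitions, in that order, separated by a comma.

28, 30

Bottom-up over the parse tree:
Each of the 8 symbol leaves contributes 2 states and 0 ε-transitions.
  1|0 : 6 states, 4 ε-transitions
  0(1|0) : 8 states, 5 ε-transitions
  (0(1|0))* : 10 states, 9 ε-transitions
  0+ : 4 states, 3 ε-transitions
  0+0 : 6 states, 4 ε-transitions
  (0+0)* : 8 states, 8 ε-transitions
  11 : 4 states, 1 ε-transition
  0|(0(1|0))*|(0+0)*|11 : 26 states, 26 ε-transitions
  (0|(0(1|0))*|(0+0)*|11)* : 28 states, 30 ε-transitions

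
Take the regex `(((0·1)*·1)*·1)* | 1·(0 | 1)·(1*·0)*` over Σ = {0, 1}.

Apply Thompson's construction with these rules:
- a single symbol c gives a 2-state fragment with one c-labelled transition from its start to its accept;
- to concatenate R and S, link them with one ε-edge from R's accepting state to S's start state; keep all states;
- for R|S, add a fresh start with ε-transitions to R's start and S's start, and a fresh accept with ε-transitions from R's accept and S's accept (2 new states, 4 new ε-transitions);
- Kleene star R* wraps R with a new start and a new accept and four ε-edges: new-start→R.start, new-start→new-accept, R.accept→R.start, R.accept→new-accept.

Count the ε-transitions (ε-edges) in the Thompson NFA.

By structural recursion:
Each of the 9 symbol leaves contributes 0 ε-transitions.
  0·1 = 1 ε-transition
  (0·1)* = 5 ε-transitions
  (0·1)*·1 = 6 ε-transitions
  ((0·1)*·1)* = 10 ε-transitions
  ((0·1)*·1)*·1 = 11 ε-transitions
  (((0·1)*·1)*·1)* = 15 ε-transitions
  0 | 1 = 4 ε-transitions
  1* = 4 ε-transitions
  1*·0 = 5 ε-transitions
  (1*·0)* = 9 ε-transitions
  1·(0 | 1)·(1*·0)* = 15 ε-transitions
  (((0·1)*·1)*·1)* | 1·(0 | 1)·(1*·0)* = 34 ε-transitions

34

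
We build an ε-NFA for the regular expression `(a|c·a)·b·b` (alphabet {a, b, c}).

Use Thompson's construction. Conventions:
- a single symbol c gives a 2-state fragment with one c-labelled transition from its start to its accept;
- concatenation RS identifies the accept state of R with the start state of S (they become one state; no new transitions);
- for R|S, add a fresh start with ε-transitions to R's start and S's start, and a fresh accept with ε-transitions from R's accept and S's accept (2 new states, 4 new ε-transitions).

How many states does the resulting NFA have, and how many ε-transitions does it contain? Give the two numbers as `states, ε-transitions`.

9, 4

By structural recursion:
Each of the 5 symbol leaves contributes 2 states and 0 ε-transitions.
  c·a = 3 states, 0 ε-transitions
  a|c·a = 7 states, 4 ε-transitions
  (a|c·a)·b·b = 9 states, 4 ε-transitions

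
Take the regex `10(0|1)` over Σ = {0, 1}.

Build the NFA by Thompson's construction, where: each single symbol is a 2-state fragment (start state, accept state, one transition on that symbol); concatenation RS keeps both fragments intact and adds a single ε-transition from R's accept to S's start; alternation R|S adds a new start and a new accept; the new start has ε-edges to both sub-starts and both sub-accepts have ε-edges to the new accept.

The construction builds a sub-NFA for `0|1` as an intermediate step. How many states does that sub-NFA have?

Fragment for `0|1`:
Each of the 2 symbol leaves contributes a 2-state fragment.
  0|1 — 6 states

6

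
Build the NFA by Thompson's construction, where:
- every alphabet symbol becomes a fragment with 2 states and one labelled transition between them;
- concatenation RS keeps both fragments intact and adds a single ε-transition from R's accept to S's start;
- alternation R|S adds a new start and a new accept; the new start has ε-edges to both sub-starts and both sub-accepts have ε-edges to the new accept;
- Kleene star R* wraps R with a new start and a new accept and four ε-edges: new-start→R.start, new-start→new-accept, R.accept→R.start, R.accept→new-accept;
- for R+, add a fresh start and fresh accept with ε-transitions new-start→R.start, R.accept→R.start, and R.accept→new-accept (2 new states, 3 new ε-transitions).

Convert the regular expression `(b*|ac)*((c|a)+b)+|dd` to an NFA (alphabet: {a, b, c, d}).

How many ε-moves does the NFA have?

30

Per subexpression:
Each of the 8 symbol leaves contributes 0 ε-transitions.
  b* → 4 ε-transitions
  ac → 1 ε-transition
  b*|ac → 9 ε-transitions
  (b*|ac)* → 13 ε-transitions
  c|a → 4 ε-transitions
  (c|a)+ → 7 ε-transitions
  (c|a)+b → 8 ε-transitions
  ((c|a)+b)+ → 11 ε-transitions
  (b*|ac)*((c|a)+b)+ → 25 ε-transitions
  dd → 1 ε-transition
  (b*|ac)*((c|a)+b)+|dd → 30 ε-transitions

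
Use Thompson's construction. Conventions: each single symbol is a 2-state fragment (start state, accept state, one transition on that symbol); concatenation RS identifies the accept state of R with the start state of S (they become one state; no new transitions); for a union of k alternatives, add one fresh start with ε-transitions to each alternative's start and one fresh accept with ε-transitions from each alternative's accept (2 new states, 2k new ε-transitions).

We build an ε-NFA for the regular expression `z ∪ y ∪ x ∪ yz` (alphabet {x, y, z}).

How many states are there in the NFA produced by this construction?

11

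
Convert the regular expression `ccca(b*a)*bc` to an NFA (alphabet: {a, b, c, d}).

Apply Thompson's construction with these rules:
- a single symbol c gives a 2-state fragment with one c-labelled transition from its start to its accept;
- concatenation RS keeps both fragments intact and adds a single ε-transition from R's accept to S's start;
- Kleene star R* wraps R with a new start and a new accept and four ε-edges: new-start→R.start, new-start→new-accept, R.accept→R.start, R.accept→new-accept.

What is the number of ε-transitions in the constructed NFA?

By structural recursion:
Each of the 8 symbol leaves contributes 0 ε-transitions.
  b* : 4 ε-transitions
  b*a : 5 ε-transitions
  (b*a)* : 9 ε-transitions
  ccca(b*a)*bc : 15 ε-transitions

15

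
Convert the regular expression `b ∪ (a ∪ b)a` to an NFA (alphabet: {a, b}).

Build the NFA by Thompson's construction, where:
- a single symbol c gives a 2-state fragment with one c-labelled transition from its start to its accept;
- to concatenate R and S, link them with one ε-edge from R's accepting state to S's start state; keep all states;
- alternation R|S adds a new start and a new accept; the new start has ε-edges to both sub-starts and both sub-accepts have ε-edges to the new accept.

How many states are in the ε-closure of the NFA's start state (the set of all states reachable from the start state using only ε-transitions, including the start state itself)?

Work bottom-up. For each fragment F, track |ε-closure(F.start)| and whether F's accept lies in that closure (i.e. whether F accepts ε). A single-symbol fragment has closure size 1 and does not accept ε.
  a ∪ b → C = 1 + 1 + 1 = 3 (the new accept is not ε-reachable since no branch accepts ε)
  (a ∪ b)a → same as the first factor's closure: C = 3
  b ∪ (a ∪ b)a → C = 1 + 1 + 3 = 5 (the new accept is not ε-reachable since no branch accepts ε)

5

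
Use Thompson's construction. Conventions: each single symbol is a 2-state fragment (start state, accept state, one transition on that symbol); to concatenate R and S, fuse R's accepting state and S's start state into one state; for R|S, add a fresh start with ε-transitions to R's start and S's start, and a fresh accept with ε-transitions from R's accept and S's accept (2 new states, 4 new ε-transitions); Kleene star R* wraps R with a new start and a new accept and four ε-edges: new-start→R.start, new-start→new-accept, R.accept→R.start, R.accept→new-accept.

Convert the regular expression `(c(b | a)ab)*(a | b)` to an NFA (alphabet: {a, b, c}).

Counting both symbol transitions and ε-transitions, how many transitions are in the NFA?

19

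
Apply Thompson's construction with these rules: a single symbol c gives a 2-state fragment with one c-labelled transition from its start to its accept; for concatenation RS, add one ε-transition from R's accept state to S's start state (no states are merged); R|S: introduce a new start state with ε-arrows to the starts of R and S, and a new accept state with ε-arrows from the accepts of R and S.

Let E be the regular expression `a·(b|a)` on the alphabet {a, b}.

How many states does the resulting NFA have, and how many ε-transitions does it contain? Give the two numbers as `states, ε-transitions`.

Building bottom-up:
Each of the 3 symbol leaves contributes 2 states and 0 ε-transitions.
  b|a : 6 states, 4 ε-transitions
  a·(b|a) : 8 states, 5 ε-transitions

8, 5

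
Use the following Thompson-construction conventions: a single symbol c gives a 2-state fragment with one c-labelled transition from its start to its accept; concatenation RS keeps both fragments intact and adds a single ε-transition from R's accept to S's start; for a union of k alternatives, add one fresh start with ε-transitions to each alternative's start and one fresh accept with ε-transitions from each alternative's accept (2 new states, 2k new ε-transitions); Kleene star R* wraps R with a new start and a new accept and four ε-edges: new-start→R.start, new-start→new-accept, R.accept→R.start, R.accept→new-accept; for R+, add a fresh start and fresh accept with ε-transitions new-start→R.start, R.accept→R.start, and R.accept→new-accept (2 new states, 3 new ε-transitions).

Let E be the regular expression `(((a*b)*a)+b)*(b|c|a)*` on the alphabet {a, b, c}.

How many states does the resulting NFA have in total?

26

Per subexpression:
Each of the 7 symbol leaves contributes a 2-state fragment.
  a* : 4 states
  a*b : 6 states
  (a*b)* : 8 states
  (a*b)*a : 10 states
  ((a*b)*a)+ : 12 states
  ((a*b)*a)+b : 14 states
  (((a*b)*a)+b)* : 16 states
  b|c|a : 8 states
  (b|c|a)* : 10 states
  (((a*b)*a)+b)*(b|c|a)* : 26 states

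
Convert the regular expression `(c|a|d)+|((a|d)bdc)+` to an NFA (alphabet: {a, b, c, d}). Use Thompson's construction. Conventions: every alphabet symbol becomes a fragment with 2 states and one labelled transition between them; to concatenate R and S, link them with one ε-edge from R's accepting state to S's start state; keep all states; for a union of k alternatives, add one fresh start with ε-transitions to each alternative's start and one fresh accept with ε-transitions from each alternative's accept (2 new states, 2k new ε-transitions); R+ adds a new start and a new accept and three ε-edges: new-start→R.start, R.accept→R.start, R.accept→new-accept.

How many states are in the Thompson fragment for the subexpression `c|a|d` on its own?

8

Fragment for `c|a|d`:
Each of the 3 symbol leaves contributes a 2-state fragment.
  c|a|d — 8 states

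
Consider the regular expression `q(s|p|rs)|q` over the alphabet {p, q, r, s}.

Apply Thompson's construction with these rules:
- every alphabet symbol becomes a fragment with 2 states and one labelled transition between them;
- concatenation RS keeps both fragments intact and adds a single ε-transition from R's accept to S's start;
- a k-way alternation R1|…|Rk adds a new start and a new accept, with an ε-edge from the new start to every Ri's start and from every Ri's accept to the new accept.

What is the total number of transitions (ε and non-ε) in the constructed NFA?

Per subexpression:
Each of the 6 symbol leaves contributes 1 transition (1 symbol, 0 ε).
  rs : 3 transitions (2 symbol, 1 ε)
  s|p|rs : 11 transitions (4 symbol, 7 ε)
  q(s|p|rs) : 13 transitions (5 symbol, 8 ε)
  q(s|p|rs)|q : 18 transitions (6 symbol, 12 ε)

18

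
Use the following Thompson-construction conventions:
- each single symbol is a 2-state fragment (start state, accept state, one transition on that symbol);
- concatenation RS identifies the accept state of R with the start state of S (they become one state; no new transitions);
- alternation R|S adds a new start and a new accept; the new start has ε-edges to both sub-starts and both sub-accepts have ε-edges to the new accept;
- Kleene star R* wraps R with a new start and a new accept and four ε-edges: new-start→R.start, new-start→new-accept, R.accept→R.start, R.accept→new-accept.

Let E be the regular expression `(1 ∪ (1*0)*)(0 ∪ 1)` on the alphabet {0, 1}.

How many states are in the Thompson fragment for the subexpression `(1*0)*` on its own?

Fragment for `(1*0)*`:
Each of the 2 symbol leaves contributes a 2-state fragment.
  1* → 4 states
  1*0 → 5 states
  (1*0)* → 7 states

7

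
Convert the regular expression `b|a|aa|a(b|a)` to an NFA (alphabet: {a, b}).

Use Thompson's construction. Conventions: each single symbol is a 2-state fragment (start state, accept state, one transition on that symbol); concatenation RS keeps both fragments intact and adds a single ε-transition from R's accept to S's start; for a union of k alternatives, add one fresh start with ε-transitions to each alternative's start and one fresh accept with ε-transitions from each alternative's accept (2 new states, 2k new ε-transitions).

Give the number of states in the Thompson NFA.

18

Recursing over subexpressions:
Each of the 7 symbol leaves contributes a 2-state fragment.
  aa : 4 states
  b|a : 6 states
  a(b|a) : 8 states
  b|a|aa|a(b|a) : 18 states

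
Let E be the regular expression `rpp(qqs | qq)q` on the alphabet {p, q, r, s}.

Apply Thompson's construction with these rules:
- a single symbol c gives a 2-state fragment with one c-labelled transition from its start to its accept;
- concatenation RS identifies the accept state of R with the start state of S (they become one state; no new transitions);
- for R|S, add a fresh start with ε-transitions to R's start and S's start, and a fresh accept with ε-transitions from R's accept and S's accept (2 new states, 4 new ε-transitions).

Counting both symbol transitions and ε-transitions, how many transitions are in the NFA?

13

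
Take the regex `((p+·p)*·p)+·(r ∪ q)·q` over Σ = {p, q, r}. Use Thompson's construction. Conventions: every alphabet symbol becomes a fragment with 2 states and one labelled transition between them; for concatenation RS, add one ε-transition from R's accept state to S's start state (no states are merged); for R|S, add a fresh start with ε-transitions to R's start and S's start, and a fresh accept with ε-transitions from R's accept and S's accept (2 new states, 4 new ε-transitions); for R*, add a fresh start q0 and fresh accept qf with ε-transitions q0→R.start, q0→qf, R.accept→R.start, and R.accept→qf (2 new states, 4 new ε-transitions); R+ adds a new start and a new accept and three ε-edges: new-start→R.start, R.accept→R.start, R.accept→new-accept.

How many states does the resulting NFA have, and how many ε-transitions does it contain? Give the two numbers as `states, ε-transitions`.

20, 18

By structural recursion:
Each of the 6 symbol leaves contributes 2 states and 0 ε-transitions.
  p+ = 4 states, 3 ε-transitions
  p+·p = 6 states, 4 ε-transitions
  (p+·p)* = 8 states, 8 ε-transitions
  (p+·p)*·p = 10 states, 9 ε-transitions
  ((p+·p)*·p)+ = 12 states, 12 ε-transitions
  r ∪ q = 6 states, 4 ε-transitions
  ((p+·p)*·p)+·(r ∪ q)·q = 20 states, 18 ε-transitions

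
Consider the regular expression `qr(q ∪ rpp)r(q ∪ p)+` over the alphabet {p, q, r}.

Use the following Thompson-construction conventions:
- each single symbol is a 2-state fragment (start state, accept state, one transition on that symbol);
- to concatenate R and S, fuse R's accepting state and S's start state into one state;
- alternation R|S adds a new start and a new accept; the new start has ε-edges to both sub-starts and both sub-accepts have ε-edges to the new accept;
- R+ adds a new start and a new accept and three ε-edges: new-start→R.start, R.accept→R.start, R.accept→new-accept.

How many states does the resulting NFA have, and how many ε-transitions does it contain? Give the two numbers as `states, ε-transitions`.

Recursing over subexpressions:
Each of the 9 symbol leaves contributes 2 states and 0 ε-transitions.
  rpp → 4 states, 0 ε-transitions
  q ∪ rpp → 8 states, 4 ε-transitions
  q ∪ p → 6 states, 4 ε-transitions
  (q ∪ p)+ → 8 states, 7 ε-transitions
  qr(q ∪ rpp)r(q ∪ p)+ → 18 states, 11 ε-transitions

18, 11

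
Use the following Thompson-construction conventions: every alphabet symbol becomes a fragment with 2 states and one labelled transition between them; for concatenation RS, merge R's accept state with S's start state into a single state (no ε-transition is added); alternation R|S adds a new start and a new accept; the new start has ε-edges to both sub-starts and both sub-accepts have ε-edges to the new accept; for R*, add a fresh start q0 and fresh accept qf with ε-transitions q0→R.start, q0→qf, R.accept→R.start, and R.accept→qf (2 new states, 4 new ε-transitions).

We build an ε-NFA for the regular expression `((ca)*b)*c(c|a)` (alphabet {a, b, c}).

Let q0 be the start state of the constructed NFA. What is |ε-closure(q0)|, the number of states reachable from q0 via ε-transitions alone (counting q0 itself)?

Work bottom-up. For each fragment F, track |ε-closure(F.start)| and whether F's accept lies in that closure (i.e. whether F accepts ε). A single-symbol fragment has closure size 1 and does not accept ε.
  ca : same as the first factor's closure: |closure| = 1
  (ca)* : |closure| = 1 (new start) + 1 (body) + 1 (new accept) = 3
  (ca)*b : |closure| = 3 + (1−1) = 3 (closure spills across the concat boundary because the left factor accepts ε)
  ((ca)*b)* : |closure| = 1 (new start) + 3 (body) + 1 (new accept) = 5
  c|a : new start ε-reaches every alternative's start; none of them accept ε, so the new accept is not reached: |closure| = 1 + 1 + 1 = 3
  ((ca)*b)*c(c|a) : the left operand accepts ε, so the closure extends into the next operand (the shared merged state is already counted); |closure| = 5 + (1−1) = 5

5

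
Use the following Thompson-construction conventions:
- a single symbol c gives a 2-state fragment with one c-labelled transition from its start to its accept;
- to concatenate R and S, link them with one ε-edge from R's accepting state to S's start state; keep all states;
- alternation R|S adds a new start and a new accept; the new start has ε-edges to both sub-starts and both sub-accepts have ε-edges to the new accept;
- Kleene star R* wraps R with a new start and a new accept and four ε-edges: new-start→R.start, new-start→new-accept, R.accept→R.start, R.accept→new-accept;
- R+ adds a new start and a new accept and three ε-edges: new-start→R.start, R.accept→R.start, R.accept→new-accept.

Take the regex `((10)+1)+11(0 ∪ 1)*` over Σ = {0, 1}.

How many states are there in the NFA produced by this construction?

22

Recursing over subexpressions:
Each of the 7 symbol leaves contributes a 2-state fragment.
  10 — 4 states
  (10)+ — 6 states
  (10)+1 — 8 states
  ((10)+1)+ — 10 states
  0 ∪ 1 — 6 states
  (0 ∪ 1)* — 8 states
  ((10)+1)+11(0 ∪ 1)* — 22 states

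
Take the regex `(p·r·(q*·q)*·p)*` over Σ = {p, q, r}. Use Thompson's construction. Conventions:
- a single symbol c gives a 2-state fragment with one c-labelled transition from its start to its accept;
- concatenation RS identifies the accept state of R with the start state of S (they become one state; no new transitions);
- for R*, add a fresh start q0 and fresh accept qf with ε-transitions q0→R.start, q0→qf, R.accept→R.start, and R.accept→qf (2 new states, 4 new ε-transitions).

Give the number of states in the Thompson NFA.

Recursing over subexpressions:
Each of the 5 symbol leaves contributes a 2-state fragment.
  q* — 4 states
  q*·q — 5 states
  (q*·q)* — 7 states
  p·r·(q*·q)*·p — 10 states
  (p·r·(q*·q)*·p)* — 12 states

12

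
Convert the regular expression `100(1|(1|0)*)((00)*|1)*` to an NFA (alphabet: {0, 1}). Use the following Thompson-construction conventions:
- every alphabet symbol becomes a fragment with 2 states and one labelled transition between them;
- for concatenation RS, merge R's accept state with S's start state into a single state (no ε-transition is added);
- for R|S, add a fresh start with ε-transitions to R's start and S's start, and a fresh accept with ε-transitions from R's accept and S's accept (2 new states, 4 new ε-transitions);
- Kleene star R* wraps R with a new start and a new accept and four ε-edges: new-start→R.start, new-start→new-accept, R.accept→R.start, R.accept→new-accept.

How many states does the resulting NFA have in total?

25

By structural recursion:
Each of the 9 symbol leaves contributes a 2-state fragment.
  1|0 — 6 states
  (1|0)* — 8 states
  1|(1|0)* — 12 states
  00 — 3 states
  (00)* — 5 states
  (00)*|1 — 9 states
  ((00)*|1)* — 11 states
  100(1|(1|0)*)((00)*|1)* — 25 states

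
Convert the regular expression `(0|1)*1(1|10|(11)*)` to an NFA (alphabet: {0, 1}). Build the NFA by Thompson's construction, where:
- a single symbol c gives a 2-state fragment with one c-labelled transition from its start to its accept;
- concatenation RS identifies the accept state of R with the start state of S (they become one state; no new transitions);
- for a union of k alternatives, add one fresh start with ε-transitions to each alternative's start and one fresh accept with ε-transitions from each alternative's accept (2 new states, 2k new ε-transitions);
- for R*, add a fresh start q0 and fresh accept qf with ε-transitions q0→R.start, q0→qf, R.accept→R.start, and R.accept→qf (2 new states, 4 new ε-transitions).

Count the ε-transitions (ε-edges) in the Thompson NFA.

18

Bottom-up over the parse tree:
Each of the 8 symbol leaves contributes 0 ε-transitions.
  0|1 = 4 ε-transitions
  (0|1)* = 8 ε-transitions
  10 = 0 ε-transitions
  11 = 0 ε-transitions
  (11)* = 4 ε-transitions
  1|10|(11)* = 10 ε-transitions
  (0|1)*1(1|10|(11)*) = 18 ε-transitions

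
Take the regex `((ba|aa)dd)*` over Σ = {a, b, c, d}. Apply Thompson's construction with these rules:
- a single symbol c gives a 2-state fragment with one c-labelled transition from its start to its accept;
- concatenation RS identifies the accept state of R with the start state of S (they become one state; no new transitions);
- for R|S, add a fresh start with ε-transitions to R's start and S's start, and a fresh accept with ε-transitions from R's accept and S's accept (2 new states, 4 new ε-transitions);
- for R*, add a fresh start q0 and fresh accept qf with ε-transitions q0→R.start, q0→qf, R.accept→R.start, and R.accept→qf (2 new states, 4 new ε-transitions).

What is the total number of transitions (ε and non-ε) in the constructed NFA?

14

Bottom-up over the parse tree:
Each of the 6 symbol leaves contributes 1 transition (1 symbol, 0 ε).
  ba → 2 transitions (2 symbol, 0 ε)
  aa → 2 transitions (2 symbol, 0 ε)
  ba|aa → 8 transitions (4 symbol, 4 ε)
  (ba|aa)dd → 10 transitions (6 symbol, 4 ε)
  ((ba|aa)dd)* → 14 transitions (6 symbol, 8 ε)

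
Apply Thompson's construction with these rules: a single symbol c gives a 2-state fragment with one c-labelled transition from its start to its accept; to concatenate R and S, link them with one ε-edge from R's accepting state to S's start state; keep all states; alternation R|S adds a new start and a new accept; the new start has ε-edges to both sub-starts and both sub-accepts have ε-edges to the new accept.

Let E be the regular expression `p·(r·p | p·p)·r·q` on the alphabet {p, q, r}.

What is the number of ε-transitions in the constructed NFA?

9

Recursing over subexpressions:
Each of the 7 symbol leaves contributes 0 ε-transitions.
  r·p → 1 ε-transition
  p·p → 1 ε-transition
  r·p | p·p → 6 ε-transitions
  p·(r·p | p·p)·r·q → 9 ε-transitions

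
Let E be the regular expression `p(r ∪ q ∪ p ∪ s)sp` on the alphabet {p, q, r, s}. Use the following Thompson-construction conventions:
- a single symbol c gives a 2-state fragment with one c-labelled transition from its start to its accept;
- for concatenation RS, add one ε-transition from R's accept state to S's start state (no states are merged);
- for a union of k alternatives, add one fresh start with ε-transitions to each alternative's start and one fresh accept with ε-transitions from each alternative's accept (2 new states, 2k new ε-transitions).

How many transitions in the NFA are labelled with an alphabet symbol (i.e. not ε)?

7

Bottom-up over the parse tree:
Each of the 7 symbol leaves contributes exactly 1 symbol transition.
  r ∪ q ∪ p ∪ s — 4 symbol transitions
  p(r ∪ q ∪ p ∪ s)sp — 7 symbol transitions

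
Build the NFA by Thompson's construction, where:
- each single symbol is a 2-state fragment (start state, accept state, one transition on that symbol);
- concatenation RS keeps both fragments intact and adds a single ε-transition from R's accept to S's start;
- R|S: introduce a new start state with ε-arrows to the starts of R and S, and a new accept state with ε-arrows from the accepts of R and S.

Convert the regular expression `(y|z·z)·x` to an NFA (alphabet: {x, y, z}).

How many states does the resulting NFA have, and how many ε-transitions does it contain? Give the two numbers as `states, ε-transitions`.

10, 6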